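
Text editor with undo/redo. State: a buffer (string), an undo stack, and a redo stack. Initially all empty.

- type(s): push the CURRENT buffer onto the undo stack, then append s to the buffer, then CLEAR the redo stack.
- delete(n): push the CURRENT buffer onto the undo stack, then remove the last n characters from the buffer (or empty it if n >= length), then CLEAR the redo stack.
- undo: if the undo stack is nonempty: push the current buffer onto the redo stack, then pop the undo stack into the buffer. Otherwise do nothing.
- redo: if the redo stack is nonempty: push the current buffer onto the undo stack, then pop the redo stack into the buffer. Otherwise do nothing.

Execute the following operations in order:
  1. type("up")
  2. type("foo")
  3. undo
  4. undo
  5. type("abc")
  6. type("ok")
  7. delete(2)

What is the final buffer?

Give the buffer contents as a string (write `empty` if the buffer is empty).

Answer: abc

Derivation:
After op 1 (type): buf='up' undo_depth=1 redo_depth=0
After op 2 (type): buf='upfoo' undo_depth=2 redo_depth=0
After op 3 (undo): buf='up' undo_depth=1 redo_depth=1
After op 4 (undo): buf='(empty)' undo_depth=0 redo_depth=2
After op 5 (type): buf='abc' undo_depth=1 redo_depth=0
After op 6 (type): buf='abcok' undo_depth=2 redo_depth=0
After op 7 (delete): buf='abc' undo_depth=3 redo_depth=0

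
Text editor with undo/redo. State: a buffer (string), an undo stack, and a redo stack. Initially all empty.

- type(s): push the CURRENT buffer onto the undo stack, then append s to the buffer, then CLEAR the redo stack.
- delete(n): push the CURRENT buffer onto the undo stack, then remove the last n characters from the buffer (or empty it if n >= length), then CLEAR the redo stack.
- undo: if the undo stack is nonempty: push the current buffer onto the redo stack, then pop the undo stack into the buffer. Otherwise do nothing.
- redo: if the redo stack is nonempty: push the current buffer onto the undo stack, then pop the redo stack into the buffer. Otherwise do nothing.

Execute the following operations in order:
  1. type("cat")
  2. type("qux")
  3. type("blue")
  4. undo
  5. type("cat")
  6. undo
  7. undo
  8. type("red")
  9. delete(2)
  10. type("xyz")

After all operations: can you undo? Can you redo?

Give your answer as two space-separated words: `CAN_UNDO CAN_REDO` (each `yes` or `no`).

Answer: yes no

Derivation:
After op 1 (type): buf='cat' undo_depth=1 redo_depth=0
After op 2 (type): buf='catqux' undo_depth=2 redo_depth=0
After op 3 (type): buf='catquxblue' undo_depth=3 redo_depth=0
After op 4 (undo): buf='catqux' undo_depth=2 redo_depth=1
After op 5 (type): buf='catquxcat' undo_depth=3 redo_depth=0
After op 6 (undo): buf='catqux' undo_depth=2 redo_depth=1
After op 7 (undo): buf='cat' undo_depth=1 redo_depth=2
After op 8 (type): buf='catred' undo_depth=2 redo_depth=0
After op 9 (delete): buf='catr' undo_depth=3 redo_depth=0
After op 10 (type): buf='catrxyz' undo_depth=4 redo_depth=0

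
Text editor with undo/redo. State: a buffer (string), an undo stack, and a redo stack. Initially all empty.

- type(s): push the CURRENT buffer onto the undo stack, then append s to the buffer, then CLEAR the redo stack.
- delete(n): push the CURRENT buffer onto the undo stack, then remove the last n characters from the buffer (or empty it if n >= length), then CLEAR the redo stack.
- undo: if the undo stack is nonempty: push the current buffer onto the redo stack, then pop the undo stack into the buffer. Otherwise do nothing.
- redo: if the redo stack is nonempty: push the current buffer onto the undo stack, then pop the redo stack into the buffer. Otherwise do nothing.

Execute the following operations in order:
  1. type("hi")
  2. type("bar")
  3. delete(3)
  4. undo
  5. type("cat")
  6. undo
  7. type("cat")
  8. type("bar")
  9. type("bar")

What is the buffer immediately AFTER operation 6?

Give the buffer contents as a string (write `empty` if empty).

After op 1 (type): buf='hi' undo_depth=1 redo_depth=0
After op 2 (type): buf='hibar' undo_depth=2 redo_depth=0
After op 3 (delete): buf='hi' undo_depth=3 redo_depth=0
After op 4 (undo): buf='hibar' undo_depth=2 redo_depth=1
After op 5 (type): buf='hibarcat' undo_depth=3 redo_depth=0
After op 6 (undo): buf='hibar' undo_depth=2 redo_depth=1

Answer: hibar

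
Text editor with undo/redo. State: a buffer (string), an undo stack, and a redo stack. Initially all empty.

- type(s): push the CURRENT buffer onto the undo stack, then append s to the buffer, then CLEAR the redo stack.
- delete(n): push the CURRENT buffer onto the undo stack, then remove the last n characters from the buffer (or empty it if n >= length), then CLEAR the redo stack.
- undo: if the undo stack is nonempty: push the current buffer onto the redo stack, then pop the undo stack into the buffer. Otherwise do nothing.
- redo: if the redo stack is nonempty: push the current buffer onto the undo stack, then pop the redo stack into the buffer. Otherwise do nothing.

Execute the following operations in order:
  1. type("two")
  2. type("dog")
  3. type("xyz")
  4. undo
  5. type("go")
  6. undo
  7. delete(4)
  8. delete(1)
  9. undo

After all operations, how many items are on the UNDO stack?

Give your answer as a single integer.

Answer: 3

Derivation:
After op 1 (type): buf='two' undo_depth=1 redo_depth=0
After op 2 (type): buf='twodog' undo_depth=2 redo_depth=0
After op 3 (type): buf='twodogxyz' undo_depth=3 redo_depth=0
After op 4 (undo): buf='twodog' undo_depth=2 redo_depth=1
After op 5 (type): buf='twodoggo' undo_depth=3 redo_depth=0
After op 6 (undo): buf='twodog' undo_depth=2 redo_depth=1
After op 7 (delete): buf='tw' undo_depth=3 redo_depth=0
After op 8 (delete): buf='t' undo_depth=4 redo_depth=0
After op 9 (undo): buf='tw' undo_depth=3 redo_depth=1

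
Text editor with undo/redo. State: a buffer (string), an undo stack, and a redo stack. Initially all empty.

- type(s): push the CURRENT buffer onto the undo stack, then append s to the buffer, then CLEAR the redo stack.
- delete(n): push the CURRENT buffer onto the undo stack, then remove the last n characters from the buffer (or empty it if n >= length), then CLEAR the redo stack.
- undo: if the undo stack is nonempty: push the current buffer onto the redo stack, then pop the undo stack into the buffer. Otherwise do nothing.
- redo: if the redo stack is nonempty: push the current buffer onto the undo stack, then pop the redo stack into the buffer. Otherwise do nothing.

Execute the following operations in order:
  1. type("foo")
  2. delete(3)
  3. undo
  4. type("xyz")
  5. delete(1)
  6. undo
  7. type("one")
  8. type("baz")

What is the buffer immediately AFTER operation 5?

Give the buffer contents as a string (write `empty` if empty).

After op 1 (type): buf='foo' undo_depth=1 redo_depth=0
After op 2 (delete): buf='(empty)' undo_depth=2 redo_depth=0
After op 3 (undo): buf='foo' undo_depth=1 redo_depth=1
After op 4 (type): buf='fooxyz' undo_depth=2 redo_depth=0
After op 5 (delete): buf='fooxy' undo_depth=3 redo_depth=0

Answer: fooxy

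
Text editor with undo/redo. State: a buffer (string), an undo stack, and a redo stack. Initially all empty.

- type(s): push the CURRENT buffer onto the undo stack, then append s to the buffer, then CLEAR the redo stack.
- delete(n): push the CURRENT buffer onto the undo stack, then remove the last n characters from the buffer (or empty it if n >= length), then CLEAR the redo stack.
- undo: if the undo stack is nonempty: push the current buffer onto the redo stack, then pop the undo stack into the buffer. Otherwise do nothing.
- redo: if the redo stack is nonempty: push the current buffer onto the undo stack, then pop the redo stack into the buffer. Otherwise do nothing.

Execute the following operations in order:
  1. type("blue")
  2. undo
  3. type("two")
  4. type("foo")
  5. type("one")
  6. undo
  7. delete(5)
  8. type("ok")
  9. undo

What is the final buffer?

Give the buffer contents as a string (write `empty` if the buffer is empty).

After op 1 (type): buf='blue' undo_depth=1 redo_depth=0
After op 2 (undo): buf='(empty)' undo_depth=0 redo_depth=1
After op 3 (type): buf='two' undo_depth=1 redo_depth=0
After op 4 (type): buf='twofoo' undo_depth=2 redo_depth=0
After op 5 (type): buf='twofooone' undo_depth=3 redo_depth=0
After op 6 (undo): buf='twofoo' undo_depth=2 redo_depth=1
After op 7 (delete): buf='t' undo_depth=3 redo_depth=0
After op 8 (type): buf='tok' undo_depth=4 redo_depth=0
After op 9 (undo): buf='t' undo_depth=3 redo_depth=1

Answer: t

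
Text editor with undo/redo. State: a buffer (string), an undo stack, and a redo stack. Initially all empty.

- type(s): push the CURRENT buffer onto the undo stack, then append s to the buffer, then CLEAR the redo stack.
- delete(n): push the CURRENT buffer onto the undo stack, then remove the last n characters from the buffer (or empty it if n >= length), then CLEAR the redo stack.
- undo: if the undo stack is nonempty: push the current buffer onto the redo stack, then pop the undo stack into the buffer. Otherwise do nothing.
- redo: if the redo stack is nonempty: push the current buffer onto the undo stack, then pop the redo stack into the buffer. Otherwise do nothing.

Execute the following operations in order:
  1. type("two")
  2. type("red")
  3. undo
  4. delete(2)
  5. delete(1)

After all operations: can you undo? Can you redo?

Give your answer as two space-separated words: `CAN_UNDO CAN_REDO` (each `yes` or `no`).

After op 1 (type): buf='two' undo_depth=1 redo_depth=0
After op 2 (type): buf='twored' undo_depth=2 redo_depth=0
After op 3 (undo): buf='two' undo_depth=1 redo_depth=1
After op 4 (delete): buf='t' undo_depth=2 redo_depth=0
After op 5 (delete): buf='(empty)' undo_depth=3 redo_depth=0

Answer: yes no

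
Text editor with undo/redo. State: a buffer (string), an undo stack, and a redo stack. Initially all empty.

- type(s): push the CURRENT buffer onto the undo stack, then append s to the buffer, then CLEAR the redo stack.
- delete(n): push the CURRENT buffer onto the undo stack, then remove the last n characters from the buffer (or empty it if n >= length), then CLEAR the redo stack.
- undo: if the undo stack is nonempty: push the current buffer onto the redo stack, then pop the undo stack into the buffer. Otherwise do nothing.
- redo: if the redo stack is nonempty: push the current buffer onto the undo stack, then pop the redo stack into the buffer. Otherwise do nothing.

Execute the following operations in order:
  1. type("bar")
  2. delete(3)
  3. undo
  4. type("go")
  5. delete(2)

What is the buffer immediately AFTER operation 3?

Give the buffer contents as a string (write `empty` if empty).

After op 1 (type): buf='bar' undo_depth=1 redo_depth=0
After op 2 (delete): buf='(empty)' undo_depth=2 redo_depth=0
After op 3 (undo): buf='bar' undo_depth=1 redo_depth=1

Answer: bar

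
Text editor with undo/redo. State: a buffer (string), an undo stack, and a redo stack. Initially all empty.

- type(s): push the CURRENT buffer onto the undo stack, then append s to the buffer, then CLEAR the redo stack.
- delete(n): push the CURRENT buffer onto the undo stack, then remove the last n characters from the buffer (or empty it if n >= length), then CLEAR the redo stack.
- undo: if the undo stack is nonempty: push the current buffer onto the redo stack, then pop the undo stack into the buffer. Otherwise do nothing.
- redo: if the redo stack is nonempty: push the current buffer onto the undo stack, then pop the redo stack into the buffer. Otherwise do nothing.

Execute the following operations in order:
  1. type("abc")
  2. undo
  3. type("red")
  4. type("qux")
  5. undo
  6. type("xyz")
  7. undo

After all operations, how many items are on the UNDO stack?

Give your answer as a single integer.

After op 1 (type): buf='abc' undo_depth=1 redo_depth=0
After op 2 (undo): buf='(empty)' undo_depth=0 redo_depth=1
After op 3 (type): buf='red' undo_depth=1 redo_depth=0
After op 4 (type): buf='redqux' undo_depth=2 redo_depth=0
After op 5 (undo): buf='red' undo_depth=1 redo_depth=1
After op 6 (type): buf='redxyz' undo_depth=2 redo_depth=0
After op 7 (undo): buf='red' undo_depth=1 redo_depth=1

Answer: 1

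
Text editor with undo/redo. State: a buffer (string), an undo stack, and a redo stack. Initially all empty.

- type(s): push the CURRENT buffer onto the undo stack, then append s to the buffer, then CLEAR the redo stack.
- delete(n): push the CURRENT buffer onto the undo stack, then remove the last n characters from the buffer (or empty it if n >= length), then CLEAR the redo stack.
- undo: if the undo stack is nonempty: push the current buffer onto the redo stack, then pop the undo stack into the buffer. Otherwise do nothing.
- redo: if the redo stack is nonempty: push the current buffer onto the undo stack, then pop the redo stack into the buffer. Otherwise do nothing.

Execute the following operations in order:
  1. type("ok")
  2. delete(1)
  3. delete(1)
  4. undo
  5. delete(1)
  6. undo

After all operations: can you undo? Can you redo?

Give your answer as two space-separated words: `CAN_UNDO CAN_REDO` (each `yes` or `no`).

Answer: yes yes

Derivation:
After op 1 (type): buf='ok' undo_depth=1 redo_depth=0
After op 2 (delete): buf='o' undo_depth=2 redo_depth=0
After op 3 (delete): buf='(empty)' undo_depth=3 redo_depth=0
After op 4 (undo): buf='o' undo_depth=2 redo_depth=1
After op 5 (delete): buf='(empty)' undo_depth=3 redo_depth=0
After op 6 (undo): buf='o' undo_depth=2 redo_depth=1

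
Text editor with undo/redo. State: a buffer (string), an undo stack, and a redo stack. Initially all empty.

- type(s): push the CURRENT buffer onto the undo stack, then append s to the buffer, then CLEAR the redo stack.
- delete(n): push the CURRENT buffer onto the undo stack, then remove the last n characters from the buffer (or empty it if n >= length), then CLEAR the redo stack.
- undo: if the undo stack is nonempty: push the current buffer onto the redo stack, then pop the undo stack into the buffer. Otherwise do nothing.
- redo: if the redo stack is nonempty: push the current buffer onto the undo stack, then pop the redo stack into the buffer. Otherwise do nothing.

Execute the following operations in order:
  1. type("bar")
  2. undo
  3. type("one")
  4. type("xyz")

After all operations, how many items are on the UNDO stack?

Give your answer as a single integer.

After op 1 (type): buf='bar' undo_depth=1 redo_depth=0
After op 2 (undo): buf='(empty)' undo_depth=0 redo_depth=1
After op 3 (type): buf='one' undo_depth=1 redo_depth=0
After op 4 (type): buf='onexyz' undo_depth=2 redo_depth=0

Answer: 2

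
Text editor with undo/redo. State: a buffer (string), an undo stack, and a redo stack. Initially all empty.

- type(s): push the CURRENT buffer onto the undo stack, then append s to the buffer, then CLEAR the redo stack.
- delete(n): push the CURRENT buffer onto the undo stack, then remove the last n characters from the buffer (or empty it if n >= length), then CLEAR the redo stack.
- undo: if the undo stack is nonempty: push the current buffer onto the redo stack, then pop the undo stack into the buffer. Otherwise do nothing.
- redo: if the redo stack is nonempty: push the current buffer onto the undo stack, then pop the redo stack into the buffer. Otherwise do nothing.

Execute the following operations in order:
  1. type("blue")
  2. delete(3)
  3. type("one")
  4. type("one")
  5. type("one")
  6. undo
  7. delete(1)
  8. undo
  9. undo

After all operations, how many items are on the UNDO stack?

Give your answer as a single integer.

Answer: 3

Derivation:
After op 1 (type): buf='blue' undo_depth=1 redo_depth=0
After op 2 (delete): buf='b' undo_depth=2 redo_depth=0
After op 3 (type): buf='bone' undo_depth=3 redo_depth=0
After op 4 (type): buf='boneone' undo_depth=4 redo_depth=0
After op 5 (type): buf='boneoneone' undo_depth=5 redo_depth=0
After op 6 (undo): buf='boneone' undo_depth=4 redo_depth=1
After op 7 (delete): buf='boneon' undo_depth=5 redo_depth=0
After op 8 (undo): buf='boneone' undo_depth=4 redo_depth=1
After op 9 (undo): buf='bone' undo_depth=3 redo_depth=2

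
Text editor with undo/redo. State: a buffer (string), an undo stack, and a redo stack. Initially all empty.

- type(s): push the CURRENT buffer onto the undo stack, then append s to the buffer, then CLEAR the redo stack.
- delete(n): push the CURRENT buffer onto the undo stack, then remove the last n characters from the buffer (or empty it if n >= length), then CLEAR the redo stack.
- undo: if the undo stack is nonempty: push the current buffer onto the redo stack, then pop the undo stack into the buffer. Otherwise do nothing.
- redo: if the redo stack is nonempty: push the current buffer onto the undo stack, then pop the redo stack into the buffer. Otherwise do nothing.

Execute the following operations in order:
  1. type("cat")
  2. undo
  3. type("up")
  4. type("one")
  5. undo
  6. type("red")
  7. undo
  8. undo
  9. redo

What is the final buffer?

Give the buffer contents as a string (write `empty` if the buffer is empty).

Answer: up

Derivation:
After op 1 (type): buf='cat' undo_depth=1 redo_depth=0
After op 2 (undo): buf='(empty)' undo_depth=0 redo_depth=1
After op 3 (type): buf='up' undo_depth=1 redo_depth=0
After op 4 (type): buf='upone' undo_depth=2 redo_depth=0
After op 5 (undo): buf='up' undo_depth=1 redo_depth=1
After op 6 (type): buf='upred' undo_depth=2 redo_depth=0
After op 7 (undo): buf='up' undo_depth=1 redo_depth=1
After op 8 (undo): buf='(empty)' undo_depth=0 redo_depth=2
After op 9 (redo): buf='up' undo_depth=1 redo_depth=1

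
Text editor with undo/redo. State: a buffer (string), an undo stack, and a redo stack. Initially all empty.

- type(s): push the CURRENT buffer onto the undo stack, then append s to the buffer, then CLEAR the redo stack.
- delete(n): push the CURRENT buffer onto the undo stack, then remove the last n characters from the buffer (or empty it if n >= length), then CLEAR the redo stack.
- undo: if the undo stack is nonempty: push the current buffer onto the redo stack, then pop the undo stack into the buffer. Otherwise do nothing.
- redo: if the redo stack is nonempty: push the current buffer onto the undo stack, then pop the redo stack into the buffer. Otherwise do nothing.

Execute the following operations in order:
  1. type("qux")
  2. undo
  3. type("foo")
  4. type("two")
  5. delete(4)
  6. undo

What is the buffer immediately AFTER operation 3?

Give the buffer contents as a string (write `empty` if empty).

After op 1 (type): buf='qux' undo_depth=1 redo_depth=0
After op 2 (undo): buf='(empty)' undo_depth=0 redo_depth=1
After op 3 (type): buf='foo' undo_depth=1 redo_depth=0

Answer: foo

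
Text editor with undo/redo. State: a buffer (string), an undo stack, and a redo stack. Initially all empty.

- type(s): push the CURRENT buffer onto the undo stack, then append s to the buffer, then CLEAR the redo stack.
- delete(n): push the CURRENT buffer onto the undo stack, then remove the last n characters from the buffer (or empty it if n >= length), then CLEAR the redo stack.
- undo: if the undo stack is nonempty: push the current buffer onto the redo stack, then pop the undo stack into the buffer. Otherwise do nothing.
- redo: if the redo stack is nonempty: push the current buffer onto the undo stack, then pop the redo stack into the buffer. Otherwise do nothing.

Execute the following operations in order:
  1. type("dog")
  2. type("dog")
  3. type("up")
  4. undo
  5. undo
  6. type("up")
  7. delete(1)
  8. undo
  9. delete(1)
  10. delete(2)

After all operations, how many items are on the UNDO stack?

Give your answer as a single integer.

Answer: 4

Derivation:
After op 1 (type): buf='dog' undo_depth=1 redo_depth=0
After op 2 (type): buf='dogdog' undo_depth=2 redo_depth=0
After op 3 (type): buf='dogdogup' undo_depth=3 redo_depth=0
After op 4 (undo): buf='dogdog' undo_depth=2 redo_depth=1
After op 5 (undo): buf='dog' undo_depth=1 redo_depth=2
After op 6 (type): buf='dogup' undo_depth=2 redo_depth=0
After op 7 (delete): buf='dogu' undo_depth=3 redo_depth=0
After op 8 (undo): buf='dogup' undo_depth=2 redo_depth=1
After op 9 (delete): buf='dogu' undo_depth=3 redo_depth=0
After op 10 (delete): buf='do' undo_depth=4 redo_depth=0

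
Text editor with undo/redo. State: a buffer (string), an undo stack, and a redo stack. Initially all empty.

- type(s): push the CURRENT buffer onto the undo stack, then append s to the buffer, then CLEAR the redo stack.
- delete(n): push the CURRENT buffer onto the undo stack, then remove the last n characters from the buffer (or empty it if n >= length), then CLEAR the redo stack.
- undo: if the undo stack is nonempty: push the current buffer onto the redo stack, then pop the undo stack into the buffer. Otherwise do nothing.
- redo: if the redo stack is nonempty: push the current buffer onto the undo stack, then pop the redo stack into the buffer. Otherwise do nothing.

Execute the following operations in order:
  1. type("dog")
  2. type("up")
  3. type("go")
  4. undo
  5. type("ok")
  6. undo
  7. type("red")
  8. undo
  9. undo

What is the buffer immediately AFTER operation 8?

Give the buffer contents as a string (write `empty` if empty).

After op 1 (type): buf='dog' undo_depth=1 redo_depth=0
After op 2 (type): buf='dogup' undo_depth=2 redo_depth=0
After op 3 (type): buf='dogupgo' undo_depth=3 redo_depth=0
After op 4 (undo): buf='dogup' undo_depth=2 redo_depth=1
After op 5 (type): buf='dogupok' undo_depth=3 redo_depth=0
After op 6 (undo): buf='dogup' undo_depth=2 redo_depth=1
After op 7 (type): buf='dogupred' undo_depth=3 redo_depth=0
After op 8 (undo): buf='dogup' undo_depth=2 redo_depth=1

Answer: dogup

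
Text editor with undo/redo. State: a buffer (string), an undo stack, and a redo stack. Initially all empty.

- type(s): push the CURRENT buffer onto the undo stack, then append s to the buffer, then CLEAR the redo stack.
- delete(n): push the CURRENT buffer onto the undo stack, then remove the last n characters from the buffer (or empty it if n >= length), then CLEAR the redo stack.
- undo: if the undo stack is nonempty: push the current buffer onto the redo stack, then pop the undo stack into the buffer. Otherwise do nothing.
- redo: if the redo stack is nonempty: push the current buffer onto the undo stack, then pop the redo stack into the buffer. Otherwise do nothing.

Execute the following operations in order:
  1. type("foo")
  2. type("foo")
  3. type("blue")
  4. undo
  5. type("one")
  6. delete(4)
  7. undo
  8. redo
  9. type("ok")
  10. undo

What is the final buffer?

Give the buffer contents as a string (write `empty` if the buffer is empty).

Answer: foofo

Derivation:
After op 1 (type): buf='foo' undo_depth=1 redo_depth=0
After op 2 (type): buf='foofoo' undo_depth=2 redo_depth=0
After op 3 (type): buf='foofooblue' undo_depth=3 redo_depth=0
After op 4 (undo): buf='foofoo' undo_depth=2 redo_depth=1
After op 5 (type): buf='foofooone' undo_depth=3 redo_depth=0
After op 6 (delete): buf='foofo' undo_depth=4 redo_depth=0
After op 7 (undo): buf='foofooone' undo_depth=3 redo_depth=1
After op 8 (redo): buf='foofo' undo_depth=4 redo_depth=0
After op 9 (type): buf='foofook' undo_depth=5 redo_depth=0
After op 10 (undo): buf='foofo' undo_depth=4 redo_depth=1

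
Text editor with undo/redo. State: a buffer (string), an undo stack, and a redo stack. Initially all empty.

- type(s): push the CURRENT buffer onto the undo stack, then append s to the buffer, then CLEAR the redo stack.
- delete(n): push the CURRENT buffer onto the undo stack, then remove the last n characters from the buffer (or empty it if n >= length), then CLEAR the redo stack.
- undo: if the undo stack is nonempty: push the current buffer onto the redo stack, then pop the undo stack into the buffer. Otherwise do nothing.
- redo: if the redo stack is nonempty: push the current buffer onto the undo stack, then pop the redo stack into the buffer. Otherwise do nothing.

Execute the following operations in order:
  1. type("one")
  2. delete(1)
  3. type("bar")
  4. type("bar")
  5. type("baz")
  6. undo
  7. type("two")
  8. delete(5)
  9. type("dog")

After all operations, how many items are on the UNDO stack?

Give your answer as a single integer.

Answer: 7

Derivation:
After op 1 (type): buf='one' undo_depth=1 redo_depth=0
After op 2 (delete): buf='on' undo_depth=2 redo_depth=0
After op 3 (type): buf='onbar' undo_depth=3 redo_depth=0
After op 4 (type): buf='onbarbar' undo_depth=4 redo_depth=0
After op 5 (type): buf='onbarbarbaz' undo_depth=5 redo_depth=0
After op 6 (undo): buf='onbarbar' undo_depth=4 redo_depth=1
After op 7 (type): buf='onbarbartwo' undo_depth=5 redo_depth=0
After op 8 (delete): buf='onbarb' undo_depth=6 redo_depth=0
After op 9 (type): buf='onbarbdog' undo_depth=7 redo_depth=0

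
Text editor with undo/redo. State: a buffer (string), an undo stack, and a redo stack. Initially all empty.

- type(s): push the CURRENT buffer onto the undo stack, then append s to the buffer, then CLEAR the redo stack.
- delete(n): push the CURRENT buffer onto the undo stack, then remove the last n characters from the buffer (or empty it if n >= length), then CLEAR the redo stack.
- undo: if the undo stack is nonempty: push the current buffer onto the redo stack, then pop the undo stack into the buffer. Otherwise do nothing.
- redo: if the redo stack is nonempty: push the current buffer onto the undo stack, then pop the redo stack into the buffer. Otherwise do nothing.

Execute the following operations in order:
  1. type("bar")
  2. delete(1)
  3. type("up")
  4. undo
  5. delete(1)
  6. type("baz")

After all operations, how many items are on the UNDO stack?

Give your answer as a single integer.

Answer: 4

Derivation:
After op 1 (type): buf='bar' undo_depth=1 redo_depth=0
After op 2 (delete): buf='ba' undo_depth=2 redo_depth=0
After op 3 (type): buf='baup' undo_depth=3 redo_depth=0
After op 4 (undo): buf='ba' undo_depth=2 redo_depth=1
After op 5 (delete): buf='b' undo_depth=3 redo_depth=0
After op 6 (type): buf='bbaz' undo_depth=4 redo_depth=0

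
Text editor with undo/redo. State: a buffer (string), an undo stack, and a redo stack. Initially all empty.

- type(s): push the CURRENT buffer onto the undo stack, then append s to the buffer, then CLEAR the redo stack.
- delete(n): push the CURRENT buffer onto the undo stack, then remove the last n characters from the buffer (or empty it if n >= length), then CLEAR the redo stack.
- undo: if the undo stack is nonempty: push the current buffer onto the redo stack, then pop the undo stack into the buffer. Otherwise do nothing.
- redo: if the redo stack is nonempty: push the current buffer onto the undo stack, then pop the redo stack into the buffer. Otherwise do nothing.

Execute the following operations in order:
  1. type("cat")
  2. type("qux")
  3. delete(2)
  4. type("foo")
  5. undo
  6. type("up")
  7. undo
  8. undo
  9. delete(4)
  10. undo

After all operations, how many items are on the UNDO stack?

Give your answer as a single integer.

Answer: 2

Derivation:
After op 1 (type): buf='cat' undo_depth=1 redo_depth=0
After op 2 (type): buf='catqux' undo_depth=2 redo_depth=0
After op 3 (delete): buf='catq' undo_depth=3 redo_depth=0
After op 4 (type): buf='catqfoo' undo_depth=4 redo_depth=0
After op 5 (undo): buf='catq' undo_depth=3 redo_depth=1
After op 6 (type): buf='catqup' undo_depth=4 redo_depth=0
After op 7 (undo): buf='catq' undo_depth=3 redo_depth=1
After op 8 (undo): buf='catqux' undo_depth=2 redo_depth=2
After op 9 (delete): buf='ca' undo_depth=3 redo_depth=0
After op 10 (undo): buf='catqux' undo_depth=2 redo_depth=1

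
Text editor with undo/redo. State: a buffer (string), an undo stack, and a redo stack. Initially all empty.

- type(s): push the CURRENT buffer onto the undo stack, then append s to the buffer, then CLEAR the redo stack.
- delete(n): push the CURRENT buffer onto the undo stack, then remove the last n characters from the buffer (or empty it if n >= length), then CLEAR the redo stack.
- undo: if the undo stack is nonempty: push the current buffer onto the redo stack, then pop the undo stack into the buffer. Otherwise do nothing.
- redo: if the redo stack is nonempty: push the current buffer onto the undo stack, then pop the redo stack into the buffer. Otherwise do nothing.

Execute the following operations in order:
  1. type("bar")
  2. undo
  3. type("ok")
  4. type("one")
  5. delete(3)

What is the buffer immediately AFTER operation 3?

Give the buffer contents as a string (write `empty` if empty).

After op 1 (type): buf='bar' undo_depth=1 redo_depth=0
After op 2 (undo): buf='(empty)' undo_depth=0 redo_depth=1
After op 3 (type): buf='ok' undo_depth=1 redo_depth=0

Answer: ok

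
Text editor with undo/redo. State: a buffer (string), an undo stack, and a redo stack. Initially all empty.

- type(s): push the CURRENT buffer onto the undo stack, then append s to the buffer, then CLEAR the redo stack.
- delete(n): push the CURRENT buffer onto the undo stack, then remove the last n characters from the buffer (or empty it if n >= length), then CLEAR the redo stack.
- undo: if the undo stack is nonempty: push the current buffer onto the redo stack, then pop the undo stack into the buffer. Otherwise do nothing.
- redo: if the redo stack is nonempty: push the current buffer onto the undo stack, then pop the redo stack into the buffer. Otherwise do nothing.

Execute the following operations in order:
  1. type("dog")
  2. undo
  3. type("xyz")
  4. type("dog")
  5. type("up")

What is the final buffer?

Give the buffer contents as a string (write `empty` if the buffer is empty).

Answer: xyzdogup

Derivation:
After op 1 (type): buf='dog' undo_depth=1 redo_depth=0
After op 2 (undo): buf='(empty)' undo_depth=0 redo_depth=1
After op 3 (type): buf='xyz' undo_depth=1 redo_depth=0
After op 4 (type): buf='xyzdog' undo_depth=2 redo_depth=0
After op 5 (type): buf='xyzdogup' undo_depth=3 redo_depth=0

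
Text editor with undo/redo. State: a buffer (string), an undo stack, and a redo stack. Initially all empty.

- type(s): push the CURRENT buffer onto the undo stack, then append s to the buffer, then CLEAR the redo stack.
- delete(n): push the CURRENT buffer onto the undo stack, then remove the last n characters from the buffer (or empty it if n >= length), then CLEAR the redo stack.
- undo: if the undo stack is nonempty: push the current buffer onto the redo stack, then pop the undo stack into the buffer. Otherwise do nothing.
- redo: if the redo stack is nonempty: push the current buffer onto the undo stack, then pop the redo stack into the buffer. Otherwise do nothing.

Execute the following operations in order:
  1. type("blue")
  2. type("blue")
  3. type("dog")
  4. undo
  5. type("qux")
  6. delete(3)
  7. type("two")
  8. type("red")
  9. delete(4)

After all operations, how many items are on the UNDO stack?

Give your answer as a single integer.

After op 1 (type): buf='blue' undo_depth=1 redo_depth=0
After op 2 (type): buf='blueblue' undo_depth=2 redo_depth=0
After op 3 (type): buf='bluebluedog' undo_depth=3 redo_depth=0
After op 4 (undo): buf='blueblue' undo_depth=2 redo_depth=1
After op 5 (type): buf='bluebluequx' undo_depth=3 redo_depth=0
After op 6 (delete): buf='blueblue' undo_depth=4 redo_depth=0
After op 7 (type): buf='bluebluetwo' undo_depth=5 redo_depth=0
After op 8 (type): buf='bluebluetwored' undo_depth=6 redo_depth=0
After op 9 (delete): buf='bluebluetw' undo_depth=7 redo_depth=0

Answer: 7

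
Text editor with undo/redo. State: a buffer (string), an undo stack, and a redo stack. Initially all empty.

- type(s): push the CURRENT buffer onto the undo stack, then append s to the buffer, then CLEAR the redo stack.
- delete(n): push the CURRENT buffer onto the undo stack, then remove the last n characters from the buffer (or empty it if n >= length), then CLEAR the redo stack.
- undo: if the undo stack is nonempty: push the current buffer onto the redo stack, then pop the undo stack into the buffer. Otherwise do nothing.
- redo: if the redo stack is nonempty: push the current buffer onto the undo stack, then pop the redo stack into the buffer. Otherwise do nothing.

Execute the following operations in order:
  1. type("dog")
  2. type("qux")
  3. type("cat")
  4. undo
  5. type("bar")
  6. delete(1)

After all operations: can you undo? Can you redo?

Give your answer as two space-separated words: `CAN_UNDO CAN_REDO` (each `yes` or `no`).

Answer: yes no

Derivation:
After op 1 (type): buf='dog' undo_depth=1 redo_depth=0
After op 2 (type): buf='dogqux' undo_depth=2 redo_depth=0
After op 3 (type): buf='dogquxcat' undo_depth=3 redo_depth=0
After op 4 (undo): buf='dogqux' undo_depth=2 redo_depth=1
After op 5 (type): buf='dogquxbar' undo_depth=3 redo_depth=0
After op 6 (delete): buf='dogquxba' undo_depth=4 redo_depth=0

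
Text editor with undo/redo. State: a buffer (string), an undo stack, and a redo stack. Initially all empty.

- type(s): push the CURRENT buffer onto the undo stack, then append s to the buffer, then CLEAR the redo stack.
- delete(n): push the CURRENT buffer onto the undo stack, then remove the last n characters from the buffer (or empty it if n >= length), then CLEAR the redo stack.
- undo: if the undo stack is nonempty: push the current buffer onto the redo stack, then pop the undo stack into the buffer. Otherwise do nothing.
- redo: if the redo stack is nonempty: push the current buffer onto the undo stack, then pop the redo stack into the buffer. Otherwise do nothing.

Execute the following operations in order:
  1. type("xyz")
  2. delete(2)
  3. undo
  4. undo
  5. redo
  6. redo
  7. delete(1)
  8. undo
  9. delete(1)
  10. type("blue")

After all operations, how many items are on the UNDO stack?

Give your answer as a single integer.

After op 1 (type): buf='xyz' undo_depth=1 redo_depth=0
After op 2 (delete): buf='x' undo_depth=2 redo_depth=0
After op 3 (undo): buf='xyz' undo_depth=1 redo_depth=1
After op 4 (undo): buf='(empty)' undo_depth=0 redo_depth=2
After op 5 (redo): buf='xyz' undo_depth=1 redo_depth=1
After op 6 (redo): buf='x' undo_depth=2 redo_depth=0
After op 7 (delete): buf='(empty)' undo_depth=3 redo_depth=0
After op 8 (undo): buf='x' undo_depth=2 redo_depth=1
After op 9 (delete): buf='(empty)' undo_depth=3 redo_depth=0
After op 10 (type): buf='blue' undo_depth=4 redo_depth=0

Answer: 4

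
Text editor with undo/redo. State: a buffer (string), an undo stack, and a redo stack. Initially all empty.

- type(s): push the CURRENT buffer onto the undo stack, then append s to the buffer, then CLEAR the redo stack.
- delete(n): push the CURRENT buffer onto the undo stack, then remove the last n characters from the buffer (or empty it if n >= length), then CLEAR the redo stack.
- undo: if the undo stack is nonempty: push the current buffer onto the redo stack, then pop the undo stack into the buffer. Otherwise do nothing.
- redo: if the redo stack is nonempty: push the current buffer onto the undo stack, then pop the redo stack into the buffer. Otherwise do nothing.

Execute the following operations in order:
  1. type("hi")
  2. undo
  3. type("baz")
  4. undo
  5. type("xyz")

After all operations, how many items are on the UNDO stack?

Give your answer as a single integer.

After op 1 (type): buf='hi' undo_depth=1 redo_depth=0
After op 2 (undo): buf='(empty)' undo_depth=0 redo_depth=1
After op 3 (type): buf='baz' undo_depth=1 redo_depth=0
After op 4 (undo): buf='(empty)' undo_depth=0 redo_depth=1
After op 5 (type): buf='xyz' undo_depth=1 redo_depth=0

Answer: 1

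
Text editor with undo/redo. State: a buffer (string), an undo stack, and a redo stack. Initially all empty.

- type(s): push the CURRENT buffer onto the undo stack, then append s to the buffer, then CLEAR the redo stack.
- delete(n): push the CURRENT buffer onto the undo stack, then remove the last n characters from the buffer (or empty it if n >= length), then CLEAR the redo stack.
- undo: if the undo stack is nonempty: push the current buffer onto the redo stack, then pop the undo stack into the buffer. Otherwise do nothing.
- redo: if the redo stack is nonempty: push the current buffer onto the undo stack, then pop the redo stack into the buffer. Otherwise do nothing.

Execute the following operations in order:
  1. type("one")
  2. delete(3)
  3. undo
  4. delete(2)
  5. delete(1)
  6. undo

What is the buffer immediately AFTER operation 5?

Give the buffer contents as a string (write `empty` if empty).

Answer: empty

Derivation:
After op 1 (type): buf='one' undo_depth=1 redo_depth=0
After op 2 (delete): buf='(empty)' undo_depth=2 redo_depth=0
After op 3 (undo): buf='one' undo_depth=1 redo_depth=1
After op 4 (delete): buf='o' undo_depth=2 redo_depth=0
After op 5 (delete): buf='(empty)' undo_depth=3 redo_depth=0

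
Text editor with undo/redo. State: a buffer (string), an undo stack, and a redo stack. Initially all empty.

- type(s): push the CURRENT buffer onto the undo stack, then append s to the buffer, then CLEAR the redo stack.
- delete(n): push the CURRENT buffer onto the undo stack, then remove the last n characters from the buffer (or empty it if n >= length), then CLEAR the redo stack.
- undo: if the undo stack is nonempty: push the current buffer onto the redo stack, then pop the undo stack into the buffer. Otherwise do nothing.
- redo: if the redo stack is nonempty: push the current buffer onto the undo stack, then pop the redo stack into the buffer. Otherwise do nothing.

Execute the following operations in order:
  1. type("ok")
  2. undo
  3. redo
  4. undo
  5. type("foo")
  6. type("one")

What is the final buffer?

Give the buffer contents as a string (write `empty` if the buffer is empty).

Answer: fooone

Derivation:
After op 1 (type): buf='ok' undo_depth=1 redo_depth=0
After op 2 (undo): buf='(empty)' undo_depth=0 redo_depth=1
After op 3 (redo): buf='ok' undo_depth=1 redo_depth=0
After op 4 (undo): buf='(empty)' undo_depth=0 redo_depth=1
After op 5 (type): buf='foo' undo_depth=1 redo_depth=0
After op 6 (type): buf='fooone' undo_depth=2 redo_depth=0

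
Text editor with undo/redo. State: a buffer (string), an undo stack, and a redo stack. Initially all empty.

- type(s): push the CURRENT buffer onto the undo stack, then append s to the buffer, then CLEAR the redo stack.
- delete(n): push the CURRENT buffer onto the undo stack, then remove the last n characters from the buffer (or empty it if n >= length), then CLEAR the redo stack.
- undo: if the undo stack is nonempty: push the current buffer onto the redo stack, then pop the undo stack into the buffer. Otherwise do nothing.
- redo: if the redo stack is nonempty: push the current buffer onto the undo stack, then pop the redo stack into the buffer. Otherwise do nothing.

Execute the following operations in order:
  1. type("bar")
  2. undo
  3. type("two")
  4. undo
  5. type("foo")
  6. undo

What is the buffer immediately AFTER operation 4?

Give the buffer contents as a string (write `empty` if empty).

After op 1 (type): buf='bar' undo_depth=1 redo_depth=0
After op 2 (undo): buf='(empty)' undo_depth=0 redo_depth=1
After op 3 (type): buf='two' undo_depth=1 redo_depth=0
After op 4 (undo): buf='(empty)' undo_depth=0 redo_depth=1

Answer: empty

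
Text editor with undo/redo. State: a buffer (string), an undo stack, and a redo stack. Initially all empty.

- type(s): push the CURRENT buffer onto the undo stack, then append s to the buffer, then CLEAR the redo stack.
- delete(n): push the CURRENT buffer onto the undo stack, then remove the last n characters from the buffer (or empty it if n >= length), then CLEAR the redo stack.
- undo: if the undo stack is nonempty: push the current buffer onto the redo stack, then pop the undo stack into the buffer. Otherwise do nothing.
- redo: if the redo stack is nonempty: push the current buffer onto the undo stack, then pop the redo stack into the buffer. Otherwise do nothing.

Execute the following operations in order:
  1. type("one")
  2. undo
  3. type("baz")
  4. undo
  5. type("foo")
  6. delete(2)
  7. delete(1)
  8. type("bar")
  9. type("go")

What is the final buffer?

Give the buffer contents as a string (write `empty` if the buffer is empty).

After op 1 (type): buf='one' undo_depth=1 redo_depth=0
After op 2 (undo): buf='(empty)' undo_depth=0 redo_depth=1
After op 3 (type): buf='baz' undo_depth=1 redo_depth=0
After op 4 (undo): buf='(empty)' undo_depth=0 redo_depth=1
After op 5 (type): buf='foo' undo_depth=1 redo_depth=0
After op 6 (delete): buf='f' undo_depth=2 redo_depth=0
After op 7 (delete): buf='(empty)' undo_depth=3 redo_depth=0
After op 8 (type): buf='bar' undo_depth=4 redo_depth=0
After op 9 (type): buf='bargo' undo_depth=5 redo_depth=0

Answer: bargo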